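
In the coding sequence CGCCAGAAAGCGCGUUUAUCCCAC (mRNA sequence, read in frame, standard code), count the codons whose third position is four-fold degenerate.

Codon 1 CGC (Arg): third position 4-fold.
Codon 2 CAG (Gln): third position 2-fold.
Codon 3 AAA (Lys): third position 2-fold.
Codon 4 GCG (Ala): third position 4-fold.
Codon 5 CGU (Arg): third position 4-fold.
Codon 6 UUA (Leu): third position 2-fold.
Codon 7 UCC (Ser): third position 4-fold.
Codon 8 CAC (His): third position 2-fold.
Four-fold degenerate third positions: 4.

4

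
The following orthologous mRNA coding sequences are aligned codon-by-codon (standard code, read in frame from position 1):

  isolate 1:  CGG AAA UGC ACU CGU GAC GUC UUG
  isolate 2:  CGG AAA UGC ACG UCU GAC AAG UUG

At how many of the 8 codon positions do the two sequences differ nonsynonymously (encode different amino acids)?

Codon 1: CGG Arg / CGG Arg — identical.
Codon 2: AAA Lys / AAA Lys — identical.
Codon 3: UGC Cys / UGC Cys — identical.
Codon 4: ACU Thr / ACG Thr — synonymous.
Codon 5: CGU Arg / UCU Ser — nonsynonymous.
Codon 6: GAC Asp / GAC Asp — identical.
Codon 7: GUC Val / AAG Lys — nonsynonymous.
Codon 8: UUG Leu / UUG Leu — identical.
Nonsynonymous differences: 2.

2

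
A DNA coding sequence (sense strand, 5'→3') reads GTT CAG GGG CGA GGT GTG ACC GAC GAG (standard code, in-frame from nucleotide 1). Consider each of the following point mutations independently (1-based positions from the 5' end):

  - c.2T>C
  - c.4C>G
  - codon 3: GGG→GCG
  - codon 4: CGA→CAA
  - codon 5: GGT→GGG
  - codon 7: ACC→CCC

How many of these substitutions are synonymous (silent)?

Codon 1: GTT (Val) → GCT (Ala) — missense.
Codon 2: CAG (Gln) → GAG (Glu) — missense.
Codon 3: GGG (Gly) → GCG (Ala) — missense.
Codon 4: CGA (Arg) → CAA (Gln) — missense.
Codon 5: GGT (Gly) → GGG (Gly) — synonymous.
Codon 7: ACC (Thr) → CCC (Pro) — missense.
Synonymous: 1 of 6.

1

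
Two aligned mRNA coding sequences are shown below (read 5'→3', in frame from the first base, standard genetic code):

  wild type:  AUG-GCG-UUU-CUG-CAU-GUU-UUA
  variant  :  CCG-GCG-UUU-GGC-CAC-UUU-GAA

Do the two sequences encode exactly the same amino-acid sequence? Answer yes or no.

no

Codon 1: AUG Met / CCG Pro — nonsynonymous.
Codon 2: GCG Ala / GCG Ala — identical.
Codon 3: UUU Phe / UUU Phe — identical.
Codon 4: CUG Leu / GGC Gly — nonsynonymous.
Codon 5: CAU His / CAC His — synonymous.
Codon 6: GUU Val / UUU Phe — nonsynonymous.
Codon 7: UUA Leu / GAA Glu — nonsynonymous.
Nonsynonymous differences: 4 → different protein.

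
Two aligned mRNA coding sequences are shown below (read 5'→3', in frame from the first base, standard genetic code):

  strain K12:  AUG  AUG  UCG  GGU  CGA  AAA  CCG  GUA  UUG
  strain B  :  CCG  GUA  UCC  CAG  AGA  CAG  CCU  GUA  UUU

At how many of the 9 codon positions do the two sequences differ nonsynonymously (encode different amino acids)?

Codon 1: AUG Met / CCG Pro — nonsynonymous.
Codon 2: AUG Met / GUA Val — nonsynonymous.
Codon 3: UCG Ser / UCC Ser — synonymous.
Codon 4: GGU Gly / CAG Gln — nonsynonymous.
Codon 5: CGA Arg / AGA Arg — synonymous.
Codon 6: AAA Lys / CAG Gln — nonsynonymous.
Codon 7: CCG Pro / CCU Pro — synonymous.
Codon 8: GUA Val / GUA Val — identical.
Codon 9: UUG Leu / UUU Phe — nonsynonymous.
Nonsynonymous differences: 5.

5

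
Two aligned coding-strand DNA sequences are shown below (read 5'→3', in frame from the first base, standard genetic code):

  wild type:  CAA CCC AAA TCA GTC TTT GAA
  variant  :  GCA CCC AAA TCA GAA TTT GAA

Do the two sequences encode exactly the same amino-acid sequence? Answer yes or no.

no

Codon 1: CAA Gln / GCA Ala — nonsynonymous.
Codon 2: CCC Pro / CCC Pro — identical.
Codon 3: AAA Lys / AAA Lys — identical.
Codon 4: TCA Ser / TCA Ser — identical.
Codon 5: GTC Val / GAA Glu — nonsynonymous.
Codon 6: TTT Phe / TTT Phe — identical.
Codon 7: GAA Glu / GAA Glu — identical.
Nonsynonymous differences: 2 → different protein.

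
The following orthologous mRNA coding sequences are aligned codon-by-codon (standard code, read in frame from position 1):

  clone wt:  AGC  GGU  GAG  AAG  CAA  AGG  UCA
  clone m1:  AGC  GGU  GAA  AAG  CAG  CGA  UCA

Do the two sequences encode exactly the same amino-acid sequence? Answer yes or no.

yes

Codon 1: AGC Ser / AGC Ser — identical.
Codon 2: GGU Gly / GGU Gly — identical.
Codon 3: GAG Glu / GAA Glu — synonymous.
Codon 4: AAG Lys / AAG Lys — identical.
Codon 5: CAA Gln / CAG Gln — synonymous.
Codon 6: AGG Arg / CGA Arg — synonymous.
Codon 7: UCA Ser / UCA Ser — identical.
Nonsynonymous differences: 0 → same protein.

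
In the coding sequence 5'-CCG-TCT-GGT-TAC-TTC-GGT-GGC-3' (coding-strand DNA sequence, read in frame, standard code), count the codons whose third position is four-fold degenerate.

5

Codon 1 CCG (Pro): third position 4-fold.
Codon 2 TCT (Ser): third position 4-fold.
Codon 3 GGT (Gly): third position 4-fold.
Codon 4 TAC (Tyr): third position 2-fold.
Codon 5 TTC (Phe): third position 2-fold.
Codon 6 GGT (Gly): third position 4-fold.
Codon 7 GGC (Gly): third position 4-fold.
Four-fold degenerate third positions: 5.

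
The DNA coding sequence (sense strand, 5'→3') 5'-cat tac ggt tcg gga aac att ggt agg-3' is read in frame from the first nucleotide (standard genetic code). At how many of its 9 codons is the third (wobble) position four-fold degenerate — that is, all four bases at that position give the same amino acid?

Codon 1 CAT (His): third position 2-fold.
Codon 2 TAC (Tyr): third position 2-fold.
Codon 3 GGT (Gly): third position 4-fold.
Codon 4 TCG (Ser): third position 4-fold.
Codon 5 GGA (Gly): third position 4-fold.
Codon 6 AAC (Asn): third position 2-fold.
Codon 7 ATT (Ile): third position 3-fold.
Codon 8 GGT (Gly): third position 4-fold.
Codon 9 AGG (Arg): third position 2-fold.
Four-fold degenerate third positions: 4.

4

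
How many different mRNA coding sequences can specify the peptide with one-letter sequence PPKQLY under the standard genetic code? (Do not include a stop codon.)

Pro: 4 codons.
Pro: 4 codons.
Lys: 2 codons.
Gln: 2 codons.
Leu: 6 codons.
Tyr: 2 codons.
4 × 4 × 2 × 2 × 6 × 2 = 768.

768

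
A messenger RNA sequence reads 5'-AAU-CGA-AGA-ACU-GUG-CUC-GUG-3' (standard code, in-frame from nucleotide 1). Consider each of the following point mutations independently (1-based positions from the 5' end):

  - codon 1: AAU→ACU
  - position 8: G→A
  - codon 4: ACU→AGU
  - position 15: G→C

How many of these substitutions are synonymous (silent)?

1

Codon 1: AAU (Asn) → ACU (Thr) — missense.
Codon 3: AGA (Arg) → AAA (Lys) — missense.
Codon 4: ACU (Thr) → AGU (Ser) — missense.
Codon 5: GUG (Val) → GUC (Val) — synonymous.
Synonymous: 1 of 4.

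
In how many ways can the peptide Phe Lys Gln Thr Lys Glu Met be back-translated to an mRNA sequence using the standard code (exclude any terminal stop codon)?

Phe: 2 codons.
Lys: 2 codons.
Gln: 2 codons.
Thr: 4 codons.
Lys: 2 codons.
Glu: 2 codons.
Met: 1 codon.
2 × 2 × 2 × 4 × 2 × 2 × 1 = 128.

128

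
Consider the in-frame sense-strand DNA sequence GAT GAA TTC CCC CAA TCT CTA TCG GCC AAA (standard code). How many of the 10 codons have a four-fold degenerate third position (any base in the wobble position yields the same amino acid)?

5

Codon 1 GAT (Asp): third position 2-fold.
Codon 2 GAA (Glu): third position 2-fold.
Codon 3 TTC (Phe): third position 2-fold.
Codon 4 CCC (Pro): third position 4-fold.
Codon 5 CAA (Gln): third position 2-fold.
Codon 6 TCT (Ser): third position 4-fold.
Codon 7 CTA (Leu): third position 4-fold.
Codon 8 TCG (Ser): third position 4-fold.
Codon 9 GCC (Ala): third position 4-fold.
Codon 10 AAA (Lys): third position 2-fold.
Four-fold degenerate third positions: 5.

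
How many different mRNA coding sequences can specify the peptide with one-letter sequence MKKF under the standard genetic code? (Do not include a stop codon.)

8

Met: 1 codon.
Lys: 2 codons.
Lys: 2 codons.
Phe: 2 codons.
1 × 2 × 2 × 2 = 8.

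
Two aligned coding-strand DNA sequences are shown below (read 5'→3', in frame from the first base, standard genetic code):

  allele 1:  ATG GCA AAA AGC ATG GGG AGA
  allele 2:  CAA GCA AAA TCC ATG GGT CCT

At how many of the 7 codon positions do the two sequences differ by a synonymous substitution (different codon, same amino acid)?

Codon 1: ATG Met / CAA Gln — nonsynonymous.
Codon 2: GCA Ala / GCA Ala — identical.
Codon 3: AAA Lys / AAA Lys — identical.
Codon 4: AGC Ser / TCC Ser — synonymous.
Codon 5: ATG Met / ATG Met — identical.
Codon 6: GGG Gly / GGT Gly — synonymous.
Codon 7: AGA Arg / CCT Pro — nonsynonymous.
Synonymous differences: 2.

2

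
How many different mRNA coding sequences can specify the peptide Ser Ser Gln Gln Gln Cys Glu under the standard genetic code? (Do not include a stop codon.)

1152

Ser: 6 codons.
Ser: 6 codons.
Gln: 2 codons.
Gln: 2 codons.
Gln: 2 codons.
Cys: 2 codons.
Glu: 2 codons.
6 × 6 × 2 × 2 × 2 × 2 × 2 = 1152.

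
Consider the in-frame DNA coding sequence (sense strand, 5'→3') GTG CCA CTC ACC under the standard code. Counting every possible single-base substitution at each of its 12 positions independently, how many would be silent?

12

Codon 1 (GTG, Val): 3 synonymous substitutions.
Codon 2 (CCA, Pro): 3 synonymous substitutions.
Codon 3 (CTC, Leu): 3 synonymous substitutions.
Codon 4 (ACC, Thr): 3 synonymous substitutions.
Total: 3 + 3 + 3 + 3 = 12.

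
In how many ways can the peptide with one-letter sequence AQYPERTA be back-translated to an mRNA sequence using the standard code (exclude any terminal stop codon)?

Ala: 4 codons.
Gln: 2 codons.
Tyr: 2 codons.
Pro: 4 codons.
Glu: 2 codons.
Arg: 6 codons.
Thr: 4 codons.
Ala: 4 codons.
4 × 2 × 2 × 4 × 2 × 6 × 4 × 4 = 12288.

12288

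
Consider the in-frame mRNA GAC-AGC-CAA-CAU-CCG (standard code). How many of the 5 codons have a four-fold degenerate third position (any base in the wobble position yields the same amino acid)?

1

Codon 1 GAC (Asp): third position 2-fold.
Codon 2 AGC (Ser): third position 2-fold.
Codon 3 CAA (Gln): third position 2-fold.
Codon 4 CAU (His): third position 2-fold.
Codon 5 CCG (Pro): third position 4-fold.
Four-fold degenerate third positions: 1.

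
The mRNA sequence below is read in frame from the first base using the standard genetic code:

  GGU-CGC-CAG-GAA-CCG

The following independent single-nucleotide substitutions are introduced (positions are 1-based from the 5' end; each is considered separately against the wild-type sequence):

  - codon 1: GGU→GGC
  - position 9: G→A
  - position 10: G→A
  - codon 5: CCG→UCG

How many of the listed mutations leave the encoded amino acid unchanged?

2

Codon 1: GGU (Gly) → GGC (Gly) — synonymous.
Codon 3: CAG (Gln) → CAA (Gln) — synonymous.
Codon 4: GAA (Glu) → AAA (Lys) — missense.
Codon 5: CCG (Pro) → UCG (Ser) — missense.
Synonymous: 2 of 4.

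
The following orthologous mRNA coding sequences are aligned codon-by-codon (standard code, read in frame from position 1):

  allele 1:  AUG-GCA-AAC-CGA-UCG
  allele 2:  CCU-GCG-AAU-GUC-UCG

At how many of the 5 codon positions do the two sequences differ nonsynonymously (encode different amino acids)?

Codon 1: AUG Met / CCU Pro — nonsynonymous.
Codon 2: GCA Ala / GCG Ala — synonymous.
Codon 3: AAC Asn / AAU Asn — synonymous.
Codon 4: CGA Arg / GUC Val — nonsynonymous.
Codon 5: UCG Ser / UCG Ser — identical.
Nonsynonymous differences: 2.

2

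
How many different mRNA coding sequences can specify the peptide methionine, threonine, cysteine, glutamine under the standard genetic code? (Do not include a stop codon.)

16

Met: 1 codon.
Thr: 4 codons.
Cys: 2 codons.
Gln: 2 codons.
1 × 4 × 2 × 2 = 16.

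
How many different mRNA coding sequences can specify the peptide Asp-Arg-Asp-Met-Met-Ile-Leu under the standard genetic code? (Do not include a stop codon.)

Asp: 2 codons.
Arg: 6 codons.
Asp: 2 codons.
Met: 1 codon.
Met: 1 codon.
Ile: 3 codons.
Leu: 6 codons.
2 × 6 × 2 × 1 × 1 × 3 × 6 = 432.

432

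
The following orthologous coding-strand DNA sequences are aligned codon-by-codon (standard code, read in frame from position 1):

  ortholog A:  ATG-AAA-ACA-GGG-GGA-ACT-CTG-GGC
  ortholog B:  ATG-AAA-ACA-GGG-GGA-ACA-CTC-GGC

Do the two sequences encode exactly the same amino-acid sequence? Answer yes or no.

yes

Codon 1: ATG Met / ATG Met — identical.
Codon 2: AAA Lys / AAA Lys — identical.
Codon 3: ACA Thr / ACA Thr — identical.
Codon 4: GGG Gly / GGG Gly — identical.
Codon 5: GGA Gly / GGA Gly — identical.
Codon 6: ACT Thr / ACA Thr — synonymous.
Codon 7: CTG Leu / CTC Leu — synonymous.
Codon 8: GGC Gly / GGC Gly — identical.
Nonsynonymous differences: 0 → same protein.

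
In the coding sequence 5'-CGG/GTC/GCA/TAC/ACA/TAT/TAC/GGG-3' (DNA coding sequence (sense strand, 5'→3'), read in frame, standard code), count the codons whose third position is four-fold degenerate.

5

Codon 1 CGG (Arg): third position 4-fold.
Codon 2 GTC (Val): third position 4-fold.
Codon 3 GCA (Ala): third position 4-fold.
Codon 4 TAC (Tyr): third position 2-fold.
Codon 5 ACA (Thr): third position 4-fold.
Codon 6 TAT (Tyr): third position 2-fold.
Codon 7 TAC (Tyr): third position 2-fold.
Codon 8 GGG (Gly): third position 4-fold.
Four-fold degenerate third positions: 5.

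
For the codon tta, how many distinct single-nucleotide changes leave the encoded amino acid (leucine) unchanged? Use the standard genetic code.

2

Position 1: CTA → 1 synonymous.
Position 2: none → 0 synonymous.
Position 3: TTG → 1 synonymous.
Total: 1 + 0 + 1 = 2.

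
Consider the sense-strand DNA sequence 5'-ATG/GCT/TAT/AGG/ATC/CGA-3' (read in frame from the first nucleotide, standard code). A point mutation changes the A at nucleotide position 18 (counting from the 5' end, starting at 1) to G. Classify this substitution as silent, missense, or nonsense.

Position 18 falls in codon 6: CGA → Arg.
After the substitution the codon is CGG → Arg.
Both encode Arg, so the change is synonymous.

silent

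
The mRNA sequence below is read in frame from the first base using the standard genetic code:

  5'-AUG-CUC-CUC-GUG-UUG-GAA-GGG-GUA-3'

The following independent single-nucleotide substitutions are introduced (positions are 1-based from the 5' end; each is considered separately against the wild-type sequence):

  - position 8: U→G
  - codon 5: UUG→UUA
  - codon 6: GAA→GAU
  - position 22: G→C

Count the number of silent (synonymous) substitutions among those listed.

1

Codon 3: CUC (Leu) → CGC (Arg) — missense.
Codon 5: UUG (Leu) → UUA (Leu) — synonymous.
Codon 6: GAA (Glu) → GAU (Asp) — missense.
Codon 8: GUA (Val) → CUA (Leu) — missense.
Synonymous: 1 of 4.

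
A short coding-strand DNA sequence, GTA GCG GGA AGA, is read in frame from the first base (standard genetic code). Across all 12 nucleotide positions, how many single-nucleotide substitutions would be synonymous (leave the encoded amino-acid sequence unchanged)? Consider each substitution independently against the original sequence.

11

Codon 1 (GTA, Val): 3 synonymous substitutions.
Codon 2 (GCG, Ala): 3 synonymous substitutions.
Codon 3 (GGA, Gly): 3 synonymous substitutions.
Codon 4 (AGA, Arg): 2 synonymous substitutions.
Total: 3 + 3 + 3 + 2 = 11.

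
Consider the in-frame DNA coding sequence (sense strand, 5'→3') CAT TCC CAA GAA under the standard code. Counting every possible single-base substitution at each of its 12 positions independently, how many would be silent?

Codon 1 (CAT, His): 1 synonymous substitution.
Codon 2 (TCC, Ser): 3 synonymous substitutions.
Codon 3 (CAA, Gln): 1 synonymous substitution.
Codon 4 (GAA, Glu): 1 synonymous substitution.
Total: 1 + 3 + 1 + 1 = 6.

6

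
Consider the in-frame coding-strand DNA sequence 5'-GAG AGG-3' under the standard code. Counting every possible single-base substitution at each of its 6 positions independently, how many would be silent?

3

Codon 1 (GAG, Glu): 1 synonymous substitution.
Codon 2 (AGG, Arg): 2 synonymous substitutions.
Total: 1 + 2 = 3.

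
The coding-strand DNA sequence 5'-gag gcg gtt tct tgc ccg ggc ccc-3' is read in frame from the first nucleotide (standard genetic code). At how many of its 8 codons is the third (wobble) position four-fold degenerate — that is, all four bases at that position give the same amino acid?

Codon 1 GAG (Glu): third position 2-fold.
Codon 2 GCG (Ala): third position 4-fold.
Codon 3 GTT (Val): third position 4-fold.
Codon 4 TCT (Ser): third position 4-fold.
Codon 5 TGC (Cys): third position 2-fold.
Codon 6 CCG (Pro): third position 4-fold.
Codon 7 GGC (Gly): third position 4-fold.
Codon 8 CCC (Pro): third position 4-fold.
Four-fold degenerate third positions: 6.

6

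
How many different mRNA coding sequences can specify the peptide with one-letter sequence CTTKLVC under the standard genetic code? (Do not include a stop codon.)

Cys: 2 codons.
Thr: 4 codons.
Thr: 4 codons.
Lys: 2 codons.
Leu: 6 codons.
Val: 4 codons.
Cys: 2 codons.
2 × 4 × 4 × 2 × 6 × 4 × 2 = 3072.

3072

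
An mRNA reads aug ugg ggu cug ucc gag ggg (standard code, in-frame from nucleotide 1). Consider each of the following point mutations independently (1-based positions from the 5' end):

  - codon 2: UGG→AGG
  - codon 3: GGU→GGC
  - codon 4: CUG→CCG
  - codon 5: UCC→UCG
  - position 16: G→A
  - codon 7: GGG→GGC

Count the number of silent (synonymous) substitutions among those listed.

3

Codon 2: UGG (Trp) → AGG (Arg) — missense.
Codon 3: GGU (Gly) → GGC (Gly) — synonymous.
Codon 4: CUG (Leu) → CCG (Pro) — missense.
Codon 5: UCC (Ser) → UCG (Ser) — synonymous.
Codon 6: GAG (Glu) → AAG (Lys) — missense.
Codon 7: GGG (Gly) → GGC (Gly) — synonymous.
Synonymous: 3 of 6.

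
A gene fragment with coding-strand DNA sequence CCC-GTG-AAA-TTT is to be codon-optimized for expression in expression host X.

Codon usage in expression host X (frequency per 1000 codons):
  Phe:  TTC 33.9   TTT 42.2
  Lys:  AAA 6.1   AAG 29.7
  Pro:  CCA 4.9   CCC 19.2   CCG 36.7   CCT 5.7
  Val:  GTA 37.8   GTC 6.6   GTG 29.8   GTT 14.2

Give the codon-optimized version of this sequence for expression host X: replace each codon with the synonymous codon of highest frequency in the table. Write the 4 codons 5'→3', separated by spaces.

Codon 1 (Pro): best is CCG at 36.7.
Codon 2 (Val): best is GTA at 37.8.
Codon 3 (Lys): best is AAG at 29.7.
Codon 4 (Phe): best is TTT at 42.2.

CCG GTA AAG TTT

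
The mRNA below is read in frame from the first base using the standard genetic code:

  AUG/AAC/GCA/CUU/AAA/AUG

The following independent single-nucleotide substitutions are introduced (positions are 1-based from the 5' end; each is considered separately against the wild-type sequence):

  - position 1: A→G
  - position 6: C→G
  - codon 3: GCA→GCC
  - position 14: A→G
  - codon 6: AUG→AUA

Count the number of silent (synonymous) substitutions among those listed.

Codon 1: AUG (Met) → GUG (Val) — missense.
Codon 2: AAC (Asn) → AAG (Lys) — missense.
Codon 3: GCA (Ala) → GCC (Ala) — synonymous.
Codon 5: AAA (Lys) → AGA (Arg) — missense.
Codon 6: AUG (Met) → AUA (Ile) — missense.
Synonymous: 1 of 5.

1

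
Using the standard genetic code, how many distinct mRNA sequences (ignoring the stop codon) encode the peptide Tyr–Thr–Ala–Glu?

64

Tyr: 2 codons.
Thr: 4 codons.
Ala: 4 codons.
Glu: 2 codons.
2 × 4 × 4 × 2 = 64.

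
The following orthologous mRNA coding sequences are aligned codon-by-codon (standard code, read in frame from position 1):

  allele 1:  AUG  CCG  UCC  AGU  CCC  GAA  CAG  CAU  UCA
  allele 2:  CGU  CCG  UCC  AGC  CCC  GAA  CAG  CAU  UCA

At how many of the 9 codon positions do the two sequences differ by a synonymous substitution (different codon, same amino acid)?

Codon 1: AUG Met / CGU Arg — nonsynonymous.
Codon 2: CCG Pro / CCG Pro — identical.
Codon 3: UCC Ser / UCC Ser — identical.
Codon 4: AGU Ser / AGC Ser — synonymous.
Codon 5: CCC Pro / CCC Pro — identical.
Codon 6: GAA Glu / GAA Glu — identical.
Codon 7: CAG Gln / CAG Gln — identical.
Codon 8: CAU His / CAU His — identical.
Codon 9: UCA Ser / UCA Ser — identical.
Synonymous differences: 1.

1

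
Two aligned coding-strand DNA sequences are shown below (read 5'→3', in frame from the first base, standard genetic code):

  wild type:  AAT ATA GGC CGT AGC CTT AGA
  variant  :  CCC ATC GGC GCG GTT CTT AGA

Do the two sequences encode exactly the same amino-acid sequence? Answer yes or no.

Codon 1: AAT Asn / CCC Pro — nonsynonymous.
Codon 2: ATA Ile / ATC Ile — synonymous.
Codon 3: GGC Gly / GGC Gly — identical.
Codon 4: CGT Arg / GCG Ala — nonsynonymous.
Codon 5: AGC Ser / GTT Val — nonsynonymous.
Codon 6: CTT Leu / CTT Leu — identical.
Codon 7: AGA Arg / AGA Arg — identical.
Nonsynonymous differences: 3 → different protein.

no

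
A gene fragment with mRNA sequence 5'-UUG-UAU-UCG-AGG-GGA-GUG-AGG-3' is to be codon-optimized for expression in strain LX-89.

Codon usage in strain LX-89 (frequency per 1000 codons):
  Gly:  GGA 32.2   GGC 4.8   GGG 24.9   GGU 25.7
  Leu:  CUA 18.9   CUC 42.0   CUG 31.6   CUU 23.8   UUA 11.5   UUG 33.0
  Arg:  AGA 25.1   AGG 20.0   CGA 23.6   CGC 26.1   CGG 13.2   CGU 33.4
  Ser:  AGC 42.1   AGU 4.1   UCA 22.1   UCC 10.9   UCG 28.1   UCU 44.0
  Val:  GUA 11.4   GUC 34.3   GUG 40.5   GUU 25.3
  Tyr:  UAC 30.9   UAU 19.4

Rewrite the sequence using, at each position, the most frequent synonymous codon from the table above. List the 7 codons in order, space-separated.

CUC UAC UCU CGU GGA GUG CGU

Codon 1 (Leu): best is CUC at 42.0.
Codon 2 (Tyr): best is UAC at 30.9.
Codon 3 (Ser): best is UCU at 44.0.
Codon 4 (Arg): best is CGU at 33.4.
Codon 5 (Gly): best is GGA at 32.2.
Codon 6 (Val): best is GUG at 40.5.
Codon 7 (Arg): best is CGU at 33.4.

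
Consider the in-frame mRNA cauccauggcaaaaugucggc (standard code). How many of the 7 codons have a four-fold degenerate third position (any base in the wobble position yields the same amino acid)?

Codon 1 CAU (His): third position 2-fold.
Codon 2 CCA (Pro): third position 4-fold.
Codon 3 UGG (Trp): third position 1-fold.
Codon 4 CAA (Gln): third position 2-fold.
Codon 5 AAU (Asn): third position 2-fold.
Codon 6 GUC (Val): third position 4-fold.
Codon 7 GGC (Gly): third position 4-fold.
Four-fold degenerate third positions: 3.

3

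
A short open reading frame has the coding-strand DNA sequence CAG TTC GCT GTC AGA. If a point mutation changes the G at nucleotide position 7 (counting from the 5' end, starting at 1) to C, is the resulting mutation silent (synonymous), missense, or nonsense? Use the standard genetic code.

missense

Position 7 falls in codon 3: GCT → Ala.
After the substitution the codon is CCT → Pro.
Ala ≠ Pro, so this is a missense mutation.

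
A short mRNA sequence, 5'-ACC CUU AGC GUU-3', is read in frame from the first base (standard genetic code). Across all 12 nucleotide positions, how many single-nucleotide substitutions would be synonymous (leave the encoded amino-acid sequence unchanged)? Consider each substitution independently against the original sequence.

10

Codon 1 (ACC, Thr): 3 synonymous substitutions.
Codon 2 (CUU, Leu): 3 synonymous substitutions.
Codon 3 (AGC, Ser): 1 synonymous substitution.
Codon 4 (GUU, Val): 3 synonymous substitutions.
Total: 3 + 3 + 1 + 3 = 10.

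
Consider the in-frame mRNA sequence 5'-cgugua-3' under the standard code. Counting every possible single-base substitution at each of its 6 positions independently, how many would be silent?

Codon 1 (CGU, Arg): 3 synonymous substitutions.
Codon 2 (GUA, Val): 3 synonymous substitutions.
Total: 3 + 3 = 6.

6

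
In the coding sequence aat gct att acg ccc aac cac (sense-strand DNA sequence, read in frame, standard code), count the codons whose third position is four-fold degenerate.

3

Codon 1 AAT (Asn): third position 2-fold.
Codon 2 GCT (Ala): third position 4-fold.
Codon 3 ATT (Ile): third position 3-fold.
Codon 4 ACG (Thr): third position 4-fold.
Codon 5 CCC (Pro): third position 4-fold.
Codon 6 AAC (Asn): third position 2-fold.
Codon 7 CAC (His): third position 2-fold.
Four-fold degenerate third positions: 3.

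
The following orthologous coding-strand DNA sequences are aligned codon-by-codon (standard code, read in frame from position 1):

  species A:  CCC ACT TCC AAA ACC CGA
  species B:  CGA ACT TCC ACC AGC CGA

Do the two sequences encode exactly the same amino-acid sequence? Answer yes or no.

no

Codon 1: CCC Pro / CGA Arg — nonsynonymous.
Codon 2: ACT Thr / ACT Thr — identical.
Codon 3: TCC Ser / TCC Ser — identical.
Codon 4: AAA Lys / ACC Thr — nonsynonymous.
Codon 5: ACC Thr / AGC Ser — nonsynonymous.
Codon 6: CGA Arg / CGA Arg — identical.
Nonsynonymous differences: 3 → different protein.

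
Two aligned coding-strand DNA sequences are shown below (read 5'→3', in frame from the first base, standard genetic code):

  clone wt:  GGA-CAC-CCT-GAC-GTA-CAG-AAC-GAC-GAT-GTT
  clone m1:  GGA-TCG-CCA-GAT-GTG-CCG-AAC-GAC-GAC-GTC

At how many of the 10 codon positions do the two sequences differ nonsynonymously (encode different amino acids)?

Codon 1: GGA Gly / GGA Gly — identical.
Codon 2: CAC His / TCG Ser — nonsynonymous.
Codon 3: CCT Pro / CCA Pro — synonymous.
Codon 4: GAC Asp / GAT Asp — synonymous.
Codon 5: GTA Val / GTG Val — synonymous.
Codon 6: CAG Gln / CCG Pro — nonsynonymous.
Codon 7: AAC Asn / AAC Asn — identical.
Codon 8: GAC Asp / GAC Asp — identical.
Codon 9: GAT Asp / GAC Asp — synonymous.
Codon 10: GTT Val / GTC Val — synonymous.
Nonsynonymous differences: 2.

2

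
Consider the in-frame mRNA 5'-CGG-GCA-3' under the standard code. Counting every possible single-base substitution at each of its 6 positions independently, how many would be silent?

7

Codon 1 (CGG, Arg): 4 synonymous substitutions.
Codon 2 (GCA, Ala): 3 synonymous substitutions.
Total: 4 + 3 = 7.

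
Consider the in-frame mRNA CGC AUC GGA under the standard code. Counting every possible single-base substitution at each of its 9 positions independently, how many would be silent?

8

Codon 1 (CGC, Arg): 3 synonymous substitutions.
Codon 2 (AUC, Ile): 2 synonymous substitutions.
Codon 3 (GGA, Gly): 3 synonymous substitutions.
Total: 3 + 2 + 3 = 8.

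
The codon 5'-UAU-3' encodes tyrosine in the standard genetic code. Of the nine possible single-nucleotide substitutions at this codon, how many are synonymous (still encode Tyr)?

1

Position 1: none → 0 synonymous.
Position 2: none → 0 synonymous.
Position 3: UAC → 1 synonymous.
Total: 0 + 0 + 1 = 1.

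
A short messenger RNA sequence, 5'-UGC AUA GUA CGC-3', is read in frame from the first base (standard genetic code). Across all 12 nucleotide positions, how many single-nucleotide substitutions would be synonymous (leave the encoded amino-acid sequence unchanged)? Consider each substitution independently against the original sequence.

Codon 1 (UGC, Cys): 1 synonymous substitution.
Codon 2 (AUA, Ile): 2 synonymous substitutions.
Codon 3 (GUA, Val): 3 synonymous substitutions.
Codon 4 (CGC, Arg): 3 synonymous substitutions.
Total: 1 + 2 + 3 + 3 = 9.

9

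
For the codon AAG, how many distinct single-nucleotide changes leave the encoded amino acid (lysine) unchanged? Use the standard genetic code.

Position 1: none → 0 synonymous.
Position 2: none → 0 synonymous.
Position 3: AAA → 1 synonymous.
Total: 0 + 0 + 1 = 1.

1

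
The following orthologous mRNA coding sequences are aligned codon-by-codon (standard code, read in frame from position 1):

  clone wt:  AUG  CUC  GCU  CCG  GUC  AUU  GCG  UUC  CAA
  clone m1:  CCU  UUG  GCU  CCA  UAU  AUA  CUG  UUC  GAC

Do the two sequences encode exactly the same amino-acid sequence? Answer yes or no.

Codon 1: AUG Met / CCU Pro — nonsynonymous.
Codon 2: CUC Leu / UUG Leu — synonymous.
Codon 3: GCU Ala / GCU Ala — identical.
Codon 4: CCG Pro / CCA Pro — synonymous.
Codon 5: GUC Val / UAU Tyr — nonsynonymous.
Codon 6: AUU Ile / AUA Ile — synonymous.
Codon 7: GCG Ala / CUG Leu — nonsynonymous.
Codon 8: UUC Phe / UUC Phe — identical.
Codon 9: CAA Gln / GAC Asp — nonsynonymous.
Nonsynonymous differences: 4 → different protein.

no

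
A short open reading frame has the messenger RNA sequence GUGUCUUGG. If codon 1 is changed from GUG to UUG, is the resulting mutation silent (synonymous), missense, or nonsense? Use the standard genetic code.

missense

Position 1 falls in codon 1: GUG → Val.
After the substitution the codon is UUG → Leu.
Val ≠ Leu, so this is a missense mutation.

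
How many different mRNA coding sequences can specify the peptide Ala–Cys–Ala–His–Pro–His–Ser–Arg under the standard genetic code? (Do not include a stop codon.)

18432

Ala: 4 codons.
Cys: 2 codons.
Ala: 4 codons.
His: 2 codons.
Pro: 4 codons.
His: 2 codons.
Ser: 6 codons.
Arg: 6 codons.
4 × 2 × 4 × 2 × 4 × 2 × 6 × 6 = 18432.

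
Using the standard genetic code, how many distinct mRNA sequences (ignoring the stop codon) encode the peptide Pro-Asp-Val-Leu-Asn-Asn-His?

Pro: 4 codons.
Asp: 2 codons.
Val: 4 codons.
Leu: 6 codons.
Asn: 2 codons.
Asn: 2 codons.
His: 2 codons.
4 × 2 × 4 × 6 × 2 × 2 × 2 = 1536.

1536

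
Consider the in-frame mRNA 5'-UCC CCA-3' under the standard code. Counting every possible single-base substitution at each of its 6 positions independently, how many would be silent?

Codon 1 (UCC, Ser): 3 synonymous substitutions.
Codon 2 (CCA, Pro): 3 synonymous substitutions.
Total: 3 + 3 = 6.

6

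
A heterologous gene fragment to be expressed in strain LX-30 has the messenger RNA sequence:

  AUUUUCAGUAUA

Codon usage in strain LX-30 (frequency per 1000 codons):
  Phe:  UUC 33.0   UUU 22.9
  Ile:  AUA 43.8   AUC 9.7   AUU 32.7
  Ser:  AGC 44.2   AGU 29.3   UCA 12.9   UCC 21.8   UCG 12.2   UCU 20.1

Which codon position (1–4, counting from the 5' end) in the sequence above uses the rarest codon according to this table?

3

Codon 1 AUU (Ile): 32.7 per 1000.
Codon 2 UUC (Phe): 33.0 per 1000.
Codon 3 AGU (Ser): 29.3 per 1000.
Codon 4 AUA (Ile): 43.8 per 1000.
Lowest frequency is 29.3 at codon 3.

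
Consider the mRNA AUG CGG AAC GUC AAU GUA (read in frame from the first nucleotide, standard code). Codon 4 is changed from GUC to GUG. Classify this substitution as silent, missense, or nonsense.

Position 12 falls in codon 4: GUC → Val.
After the substitution the codon is GUG → Val.
Both encode Val, so the change is synonymous.

silent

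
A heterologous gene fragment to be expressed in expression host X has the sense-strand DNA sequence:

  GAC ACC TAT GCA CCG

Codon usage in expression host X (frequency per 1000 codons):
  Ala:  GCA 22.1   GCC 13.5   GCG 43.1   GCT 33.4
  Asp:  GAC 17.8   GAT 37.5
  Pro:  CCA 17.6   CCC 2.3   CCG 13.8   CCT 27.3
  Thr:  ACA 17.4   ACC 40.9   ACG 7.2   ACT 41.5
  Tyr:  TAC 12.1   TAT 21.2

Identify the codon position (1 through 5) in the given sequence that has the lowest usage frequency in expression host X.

5

Codon 1 GAC (Asp): 17.8 per 1000.
Codon 2 ACC (Thr): 40.9 per 1000.
Codon 3 TAT (Tyr): 21.2 per 1000.
Codon 4 GCA (Ala): 22.1 per 1000.
Codon 5 CCG (Pro): 13.8 per 1000.
Lowest frequency is 13.8 at codon 5.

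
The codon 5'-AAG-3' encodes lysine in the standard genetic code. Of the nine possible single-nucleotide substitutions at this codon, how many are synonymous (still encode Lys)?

Position 1: none → 0 synonymous.
Position 2: none → 0 synonymous.
Position 3: AAA → 1 synonymous.
Total: 0 + 0 + 1 = 1.

1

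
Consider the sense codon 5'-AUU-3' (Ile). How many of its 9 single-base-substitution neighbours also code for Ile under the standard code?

2

Position 1: none → 0 synonymous.
Position 2: none → 0 synonymous.
Position 3: AUC, AUA → 2 synonymous.
Total: 0 + 0 + 2 = 2.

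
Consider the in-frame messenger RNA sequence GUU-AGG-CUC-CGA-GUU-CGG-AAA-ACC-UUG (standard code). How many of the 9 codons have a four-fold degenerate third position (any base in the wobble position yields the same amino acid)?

6

Codon 1 GUU (Val): third position 4-fold.
Codon 2 AGG (Arg): third position 2-fold.
Codon 3 CUC (Leu): third position 4-fold.
Codon 4 CGA (Arg): third position 4-fold.
Codon 5 GUU (Val): third position 4-fold.
Codon 6 CGG (Arg): third position 4-fold.
Codon 7 AAA (Lys): third position 2-fold.
Codon 8 ACC (Thr): third position 4-fold.
Codon 9 UUG (Leu): third position 2-fold.
Four-fold degenerate third positions: 6.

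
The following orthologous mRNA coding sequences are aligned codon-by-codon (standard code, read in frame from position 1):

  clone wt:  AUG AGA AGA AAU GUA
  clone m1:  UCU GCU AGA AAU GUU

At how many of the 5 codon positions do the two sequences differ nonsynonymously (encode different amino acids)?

Codon 1: AUG Met / UCU Ser — nonsynonymous.
Codon 2: AGA Arg / GCU Ala — nonsynonymous.
Codon 3: AGA Arg / AGA Arg — identical.
Codon 4: AAU Asn / AAU Asn — identical.
Codon 5: GUA Val / GUU Val — synonymous.
Nonsynonymous differences: 2.

2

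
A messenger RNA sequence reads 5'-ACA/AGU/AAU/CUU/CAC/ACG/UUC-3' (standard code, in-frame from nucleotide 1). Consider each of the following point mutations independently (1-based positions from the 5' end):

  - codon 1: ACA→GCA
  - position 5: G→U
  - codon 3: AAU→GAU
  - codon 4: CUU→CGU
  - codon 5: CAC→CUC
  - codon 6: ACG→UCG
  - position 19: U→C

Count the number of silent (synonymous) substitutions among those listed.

0

Codon 1: ACA (Thr) → GCA (Ala) — missense.
Codon 2: AGU (Ser) → AUU (Ile) — missense.
Codon 3: AAU (Asn) → GAU (Asp) — missense.
Codon 4: CUU (Leu) → CGU (Arg) — missense.
Codon 5: CAC (His) → CUC (Leu) — missense.
Codon 6: ACG (Thr) → UCG (Ser) — missense.
Codon 7: UUC (Phe) → CUC (Leu) — missense.
Synonymous: 0 of 7.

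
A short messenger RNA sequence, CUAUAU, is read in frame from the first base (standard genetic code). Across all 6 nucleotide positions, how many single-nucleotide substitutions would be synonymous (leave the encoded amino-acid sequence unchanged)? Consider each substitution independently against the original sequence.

5

Codon 1 (CUA, Leu): 4 synonymous substitutions.
Codon 2 (UAU, Tyr): 1 synonymous substitution.
Total: 4 + 1 = 5.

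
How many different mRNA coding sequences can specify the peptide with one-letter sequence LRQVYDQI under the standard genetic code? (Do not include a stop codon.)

6912

Leu: 6 codons.
Arg: 6 codons.
Gln: 2 codons.
Val: 4 codons.
Tyr: 2 codons.
Asp: 2 codons.
Gln: 2 codons.
Ile: 3 codons.
6 × 6 × 2 × 4 × 2 × 2 × 2 × 3 = 6912.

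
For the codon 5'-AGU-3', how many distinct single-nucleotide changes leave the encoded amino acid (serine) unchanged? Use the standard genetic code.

1

Position 1: none → 0 synonymous.
Position 2: none → 0 synonymous.
Position 3: AGC → 1 synonymous.
Total: 0 + 0 + 1 = 1.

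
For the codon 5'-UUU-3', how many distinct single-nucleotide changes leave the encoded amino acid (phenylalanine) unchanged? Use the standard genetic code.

1

Position 1: none → 0 synonymous.
Position 2: none → 0 synonymous.
Position 3: UUC → 1 synonymous.
Total: 0 + 0 + 1 = 1.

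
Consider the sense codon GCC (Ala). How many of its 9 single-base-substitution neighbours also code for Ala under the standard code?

Position 1: none → 0 synonymous.
Position 2: none → 0 synonymous.
Position 3: GCU, GCA, GCG → 3 synonymous.
Total: 0 + 0 + 3 = 3.

3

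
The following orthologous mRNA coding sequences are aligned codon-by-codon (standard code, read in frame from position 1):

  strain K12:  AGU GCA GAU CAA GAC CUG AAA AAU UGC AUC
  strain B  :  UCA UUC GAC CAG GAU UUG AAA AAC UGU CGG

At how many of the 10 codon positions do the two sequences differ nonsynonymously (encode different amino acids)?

2

Codon 1: AGU Ser / UCA Ser — synonymous.
Codon 2: GCA Ala / UUC Phe — nonsynonymous.
Codon 3: GAU Asp / GAC Asp — synonymous.
Codon 4: CAA Gln / CAG Gln — synonymous.
Codon 5: GAC Asp / GAU Asp — synonymous.
Codon 6: CUG Leu / UUG Leu — synonymous.
Codon 7: AAA Lys / AAA Lys — identical.
Codon 8: AAU Asn / AAC Asn — synonymous.
Codon 9: UGC Cys / UGU Cys — synonymous.
Codon 10: AUC Ile / CGG Arg — nonsynonymous.
Nonsynonymous differences: 2.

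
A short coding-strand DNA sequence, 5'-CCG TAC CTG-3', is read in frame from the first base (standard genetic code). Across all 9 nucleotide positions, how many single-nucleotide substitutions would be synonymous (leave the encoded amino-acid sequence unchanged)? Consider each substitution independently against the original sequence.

8

Codon 1 (CCG, Pro): 3 synonymous substitutions.
Codon 2 (TAC, Tyr): 1 synonymous substitution.
Codon 3 (CTG, Leu): 4 synonymous substitutions.
Total: 3 + 1 + 4 = 8.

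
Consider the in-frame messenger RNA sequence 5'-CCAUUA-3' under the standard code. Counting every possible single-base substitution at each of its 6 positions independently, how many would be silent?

5

Codon 1 (CCA, Pro): 3 synonymous substitutions.
Codon 2 (UUA, Leu): 2 synonymous substitutions.
Total: 3 + 2 = 5.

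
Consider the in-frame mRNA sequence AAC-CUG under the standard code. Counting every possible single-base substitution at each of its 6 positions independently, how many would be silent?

Codon 1 (AAC, Asn): 1 synonymous substitution.
Codon 2 (CUG, Leu): 4 synonymous substitutions.
Total: 1 + 4 = 5.

5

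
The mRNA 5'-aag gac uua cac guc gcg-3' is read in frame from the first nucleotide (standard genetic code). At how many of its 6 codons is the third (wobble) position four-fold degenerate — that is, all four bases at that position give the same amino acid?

Codon 1 AAG (Lys): third position 2-fold.
Codon 2 GAC (Asp): third position 2-fold.
Codon 3 UUA (Leu): third position 2-fold.
Codon 4 CAC (His): third position 2-fold.
Codon 5 GUC (Val): third position 4-fold.
Codon 6 GCG (Ala): third position 4-fold.
Four-fold degenerate third positions: 2.

2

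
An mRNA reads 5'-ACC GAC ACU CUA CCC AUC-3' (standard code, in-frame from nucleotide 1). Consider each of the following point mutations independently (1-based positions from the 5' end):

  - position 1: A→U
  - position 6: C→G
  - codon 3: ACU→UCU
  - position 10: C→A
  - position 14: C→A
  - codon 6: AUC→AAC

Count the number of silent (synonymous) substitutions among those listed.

Codon 1: ACC (Thr) → UCC (Ser) — missense.
Codon 2: GAC (Asp) → GAG (Glu) — missense.
Codon 3: ACU (Thr) → UCU (Ser) — missense.
Codon 4: CUA (Leu) → AUA (Ile) — missense.
Codon 5: CCC (Pro) → CAC (His) — missense.
Codon 6: AUC (Ile) → AAC (Asn) — missense.
Synonymous: 0 of 6.

0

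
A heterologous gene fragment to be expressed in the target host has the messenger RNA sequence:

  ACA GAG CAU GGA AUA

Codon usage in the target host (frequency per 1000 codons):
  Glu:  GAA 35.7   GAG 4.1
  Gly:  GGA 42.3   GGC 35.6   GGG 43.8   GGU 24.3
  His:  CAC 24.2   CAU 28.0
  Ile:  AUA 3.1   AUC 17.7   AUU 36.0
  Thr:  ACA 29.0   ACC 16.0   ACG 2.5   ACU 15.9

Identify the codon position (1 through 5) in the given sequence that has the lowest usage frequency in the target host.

5

Codon 1 ACA (Thr): 29.0 per 1000.
Codon 2 GAG (Glu): 4.1 per 1000.
Codon 3 CAU (His): 28.0 per 1000.
Codon 4 GGA (Gly): 42.3 per 1000.
Codon 5 AUA (Ile): 3.1 per 1000.
Lowest frequency is 3.1 at codon 5.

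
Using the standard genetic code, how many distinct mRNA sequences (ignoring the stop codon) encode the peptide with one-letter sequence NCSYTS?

Asn: 2 codons.
Cys: 2 codons.
Ser: 6 codons.
Tyr: 2 codons.
Thr: 4 codons.
Ser: 6 codons.
2 × 2 × 6 × 2 × 4 × 6 = 1152.

1152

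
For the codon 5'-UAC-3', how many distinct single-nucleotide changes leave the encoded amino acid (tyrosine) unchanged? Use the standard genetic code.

1

Position 1: none → 0 synonymous.
Position 2: none → 0 synonymous.
Position 3: UAU → 1 synonymous.
Total: 0 + 0 + 1 = 1.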